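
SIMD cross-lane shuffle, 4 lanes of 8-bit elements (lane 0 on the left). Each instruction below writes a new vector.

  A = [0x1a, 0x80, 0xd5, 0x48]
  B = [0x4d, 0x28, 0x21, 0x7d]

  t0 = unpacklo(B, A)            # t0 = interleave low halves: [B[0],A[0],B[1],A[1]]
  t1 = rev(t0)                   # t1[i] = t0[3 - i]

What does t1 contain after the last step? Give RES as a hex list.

→ t0 |4d|1a|28|80|
→ t1 |80|28|1a|4d|

RES = [0x80, 0x28, 0x1a, 0x4d]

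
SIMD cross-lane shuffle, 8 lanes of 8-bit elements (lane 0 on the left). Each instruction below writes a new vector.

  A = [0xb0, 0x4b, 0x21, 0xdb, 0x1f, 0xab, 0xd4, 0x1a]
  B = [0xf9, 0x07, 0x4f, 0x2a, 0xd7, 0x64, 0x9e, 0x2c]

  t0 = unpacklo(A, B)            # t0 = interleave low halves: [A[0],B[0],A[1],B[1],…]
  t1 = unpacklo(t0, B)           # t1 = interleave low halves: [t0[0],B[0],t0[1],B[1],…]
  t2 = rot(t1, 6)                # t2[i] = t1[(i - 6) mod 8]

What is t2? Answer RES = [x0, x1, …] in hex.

RES = [0xf9, 0x07, 0x4b, 0x4f, 0x07, 0x2a, 0xb0, 0xf9]

  t0: b0 f9 4b 07 21 4f db 2a
  t1: b0 f9 f9 07 4b 4f 07 2a
  t2: f9 07 4b 4f 07 2a b0 f9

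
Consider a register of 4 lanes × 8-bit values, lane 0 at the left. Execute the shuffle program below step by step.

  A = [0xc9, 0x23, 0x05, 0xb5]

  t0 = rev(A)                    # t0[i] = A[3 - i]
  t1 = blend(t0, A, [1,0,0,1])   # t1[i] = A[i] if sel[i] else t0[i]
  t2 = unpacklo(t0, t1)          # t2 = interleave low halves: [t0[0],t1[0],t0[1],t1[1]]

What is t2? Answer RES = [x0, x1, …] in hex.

RES = [ 0xb5  0xc9  0x05  0x05 ]

t0 = [0xb5, 0x05, 0x23, 0xc9]
t1 = [0xc9, 0x05, 0x23, 0xb5]
t2 = [0xb5, 0xc9, 0x05, 0x05]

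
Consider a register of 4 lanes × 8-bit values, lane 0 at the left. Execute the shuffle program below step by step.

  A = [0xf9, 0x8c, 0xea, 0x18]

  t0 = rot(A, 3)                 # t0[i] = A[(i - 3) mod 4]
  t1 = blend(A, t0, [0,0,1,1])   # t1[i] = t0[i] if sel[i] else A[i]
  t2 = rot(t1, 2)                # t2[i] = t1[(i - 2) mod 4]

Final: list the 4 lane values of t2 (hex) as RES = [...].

RES = [ 0x18  0xf9  0xf9  0x8c ]

  t0: 8c ea 18 f9
  t1: f9 8c 18 f9
  t2: 18 f9 f9 8c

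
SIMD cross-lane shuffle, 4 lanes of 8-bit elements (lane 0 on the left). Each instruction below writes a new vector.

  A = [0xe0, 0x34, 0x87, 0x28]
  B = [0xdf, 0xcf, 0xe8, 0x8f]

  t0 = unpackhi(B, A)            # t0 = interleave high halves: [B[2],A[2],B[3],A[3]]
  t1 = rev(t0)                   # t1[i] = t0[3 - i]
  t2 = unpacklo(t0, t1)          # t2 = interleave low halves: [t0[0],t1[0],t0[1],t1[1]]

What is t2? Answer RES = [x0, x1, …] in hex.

RES = [0xe8, 0x28, 0x87, 0x8f]

  t0: e8 87 8f 28
  t1: 28 8f 87 e8
  t2: e8 28 87 8f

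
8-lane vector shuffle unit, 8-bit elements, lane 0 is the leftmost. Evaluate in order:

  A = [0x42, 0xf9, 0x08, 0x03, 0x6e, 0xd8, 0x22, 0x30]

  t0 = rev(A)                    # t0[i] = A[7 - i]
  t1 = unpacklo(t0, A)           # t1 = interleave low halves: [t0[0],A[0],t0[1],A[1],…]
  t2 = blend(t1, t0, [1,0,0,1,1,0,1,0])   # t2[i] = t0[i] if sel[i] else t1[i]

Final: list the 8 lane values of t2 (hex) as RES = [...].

RES = [0x30, 0x42, 0x22, 0x6e, 0x03, 0x08, 0xf9, 0x03]

  t0: 30 22 d8 6e 03 08 f9 42
  t1: 30 42 22 f9 d8 08 6e 03
  t2: 30 42 22 6e 03 08 f9 03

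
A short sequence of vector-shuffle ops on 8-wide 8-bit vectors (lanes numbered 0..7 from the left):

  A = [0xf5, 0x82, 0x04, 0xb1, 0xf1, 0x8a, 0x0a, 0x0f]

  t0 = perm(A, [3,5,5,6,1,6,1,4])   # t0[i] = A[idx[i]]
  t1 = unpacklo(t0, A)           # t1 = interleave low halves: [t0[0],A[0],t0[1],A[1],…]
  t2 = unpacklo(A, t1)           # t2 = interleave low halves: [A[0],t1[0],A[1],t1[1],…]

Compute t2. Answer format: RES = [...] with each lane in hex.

t0 = [0xb1, 0x8a, 0x8a, 0x0a, 0x82, 0x0a, 0x82, 0xf1]
t1 = [0xb1, 0xf5, 0x8a, 0x82, 0x8a, 0x04, 0x0a, 0xb1]
t2 = [0xf5, 0xb1, 0x82, 0xf5, 0x04, 0x8a, 0xb1, 0x82]

RES = [0xf5, 0xb1, 0x82, 0xf5, 0x04, 0x8a, 0xb1, 0x82]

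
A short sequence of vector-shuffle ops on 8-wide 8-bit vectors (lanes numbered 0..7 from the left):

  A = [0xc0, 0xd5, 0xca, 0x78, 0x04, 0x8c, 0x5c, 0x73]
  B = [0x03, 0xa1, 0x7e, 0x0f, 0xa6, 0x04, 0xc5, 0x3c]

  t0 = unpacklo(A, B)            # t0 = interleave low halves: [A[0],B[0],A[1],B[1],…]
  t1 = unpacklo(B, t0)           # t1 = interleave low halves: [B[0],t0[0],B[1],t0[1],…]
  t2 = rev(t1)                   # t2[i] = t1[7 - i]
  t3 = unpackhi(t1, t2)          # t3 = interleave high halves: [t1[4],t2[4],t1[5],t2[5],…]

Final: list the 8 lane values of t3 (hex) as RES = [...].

RES = [0x7e, 0x03, 0xd5, 0xa1, 0x0f, 0xc0, 0xa1, 0x03]

  t0: c0 03 d5 a1 ca 7e 78 0f
  t1: 03 c0 a1 03 7e d5 0f a1
  t2: a1 0f d5 7e 03 a1 c0 03
  t3: 7e 03 d5 a1 0f c0 a1 03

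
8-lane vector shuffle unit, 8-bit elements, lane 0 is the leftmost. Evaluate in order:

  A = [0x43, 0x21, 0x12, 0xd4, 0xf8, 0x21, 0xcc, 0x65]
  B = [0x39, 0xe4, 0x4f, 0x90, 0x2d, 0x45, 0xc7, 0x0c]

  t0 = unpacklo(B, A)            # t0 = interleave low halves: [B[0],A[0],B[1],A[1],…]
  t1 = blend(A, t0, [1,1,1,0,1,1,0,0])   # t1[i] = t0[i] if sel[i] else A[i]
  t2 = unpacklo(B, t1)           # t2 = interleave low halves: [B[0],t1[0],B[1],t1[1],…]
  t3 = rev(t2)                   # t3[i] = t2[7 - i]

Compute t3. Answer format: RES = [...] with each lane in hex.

RES = [0xd4, 0x90, 0xe4, 0x4f, 0x43, 0xe4, 0x39, 0x39]

→ t0 |39|43|e4|21|4f|12|90|d4|
→ t1 |39|43|e4|d4|4f|12|cc|65|
→ t2 |39|39|e4|43|4f|e4|90|d4|
→ t3 |d4|90|e4|4f|43|e4|39|39|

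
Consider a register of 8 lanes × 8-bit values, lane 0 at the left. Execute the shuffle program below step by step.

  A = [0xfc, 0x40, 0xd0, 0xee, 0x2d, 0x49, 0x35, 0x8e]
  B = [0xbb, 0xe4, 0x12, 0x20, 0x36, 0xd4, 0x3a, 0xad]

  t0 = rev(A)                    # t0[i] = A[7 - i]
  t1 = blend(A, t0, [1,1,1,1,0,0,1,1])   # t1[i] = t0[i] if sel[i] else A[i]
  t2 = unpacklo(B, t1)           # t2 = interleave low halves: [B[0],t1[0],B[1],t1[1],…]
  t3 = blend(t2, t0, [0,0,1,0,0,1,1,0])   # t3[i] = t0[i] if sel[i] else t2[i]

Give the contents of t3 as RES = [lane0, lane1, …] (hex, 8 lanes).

RES = [0xbb, 0x8e, 0x49, 0x35, 0x12, 0xd0, 0x40, 0x2d]

→ t0 |8e|35|49|2d|ee|d0|40|fc|
→ t1 |8e|35|49|2d|2d|49|40|fc|
→ t2 |bb|8e|e4|35|12|49|20|2d|
→ t3 |bb|8e|49|35|12|d0|40|2d|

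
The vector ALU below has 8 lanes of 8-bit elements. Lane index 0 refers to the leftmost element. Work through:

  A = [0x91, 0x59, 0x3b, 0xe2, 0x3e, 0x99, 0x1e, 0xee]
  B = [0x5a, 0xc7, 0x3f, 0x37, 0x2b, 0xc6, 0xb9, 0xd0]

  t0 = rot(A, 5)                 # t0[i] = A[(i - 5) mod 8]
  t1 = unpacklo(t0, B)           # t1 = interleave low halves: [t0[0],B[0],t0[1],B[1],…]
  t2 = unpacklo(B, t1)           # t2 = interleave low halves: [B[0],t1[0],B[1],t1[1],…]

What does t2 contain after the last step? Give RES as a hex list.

RES = [0x5a, 0xe2, 0xc7, 0x5a, 0x3f, 0x3e, 0x37, 0xc7]

t0 = [0xe2, 0x3e, 0x99, 0x1e, 0xee, 0x91, 0x59, 0x3b]
t1 = [0xe2, 0x5a, 0x3e, 0xc7, 0x99, 0x3f, 0x1e, 0x37]
t2 = [0x5a, 0xe2, 0xc7, 0x5a, 0x3f, 0x3e, 0x37, 0xc7]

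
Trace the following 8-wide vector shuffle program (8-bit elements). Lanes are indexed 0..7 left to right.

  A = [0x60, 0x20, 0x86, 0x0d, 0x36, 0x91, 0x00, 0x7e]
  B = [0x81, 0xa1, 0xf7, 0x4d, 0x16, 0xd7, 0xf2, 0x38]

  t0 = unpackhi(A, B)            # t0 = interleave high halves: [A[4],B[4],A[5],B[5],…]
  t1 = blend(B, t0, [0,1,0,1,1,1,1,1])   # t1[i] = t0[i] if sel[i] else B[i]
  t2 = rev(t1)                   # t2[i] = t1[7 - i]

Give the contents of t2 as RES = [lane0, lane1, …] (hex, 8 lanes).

  t0: 36 16 91 d7 00 f2 7e 38
  t1: 81 16 f7 d7 00 f2 7e 38
  t2: 38 7e f2 00 d7 f7 16 81

RES = [0x38, 0x7e, 0xf2, 0x00, 0xd7, 0xf7, 0x16, 0x81]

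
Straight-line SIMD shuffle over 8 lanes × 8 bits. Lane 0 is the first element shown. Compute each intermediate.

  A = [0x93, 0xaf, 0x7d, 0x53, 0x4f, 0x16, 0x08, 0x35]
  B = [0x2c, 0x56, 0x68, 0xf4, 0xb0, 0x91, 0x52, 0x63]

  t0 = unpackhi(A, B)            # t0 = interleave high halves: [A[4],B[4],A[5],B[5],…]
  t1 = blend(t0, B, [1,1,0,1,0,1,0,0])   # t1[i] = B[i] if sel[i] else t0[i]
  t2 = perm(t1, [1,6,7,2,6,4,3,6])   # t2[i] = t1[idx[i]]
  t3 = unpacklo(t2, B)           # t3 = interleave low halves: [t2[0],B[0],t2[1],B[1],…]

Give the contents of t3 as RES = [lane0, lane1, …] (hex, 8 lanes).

RES = [ 0x56  0x2c  0x35  0x56  0x63  0x68  0x16  0xf4 ]

→ t0 |4f|b0|16|91|08|52|35|63|
→ t1 |2c|56|16|f4|08|91|35|63|
→ t2 |56|35|63|16|35|08|f4|35|
→ t3 |56|2c|35|56|63|68|16|f4|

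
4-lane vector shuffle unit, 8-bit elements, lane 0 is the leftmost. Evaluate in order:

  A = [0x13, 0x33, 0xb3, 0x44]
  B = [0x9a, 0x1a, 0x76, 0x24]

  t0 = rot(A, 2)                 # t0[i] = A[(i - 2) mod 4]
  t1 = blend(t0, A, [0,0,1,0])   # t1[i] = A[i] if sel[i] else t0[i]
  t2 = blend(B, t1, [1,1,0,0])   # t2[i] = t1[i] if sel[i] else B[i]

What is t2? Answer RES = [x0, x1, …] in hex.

RES = [0xb3, 0x44, 0x76, 0x24]

  t0: b3 44 13 33
  t1: b3 44 b3 33
  t2: b3 44 76 24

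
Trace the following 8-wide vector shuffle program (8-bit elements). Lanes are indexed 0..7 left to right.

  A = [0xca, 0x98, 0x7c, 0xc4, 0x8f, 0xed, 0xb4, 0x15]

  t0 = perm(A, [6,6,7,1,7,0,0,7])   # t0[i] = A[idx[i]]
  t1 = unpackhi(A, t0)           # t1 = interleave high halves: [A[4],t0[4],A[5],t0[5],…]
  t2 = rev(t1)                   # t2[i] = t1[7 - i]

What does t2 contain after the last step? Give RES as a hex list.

→ t0 |b4|b4|15|98|15|ca|ca|15|
→ t1 |8f|15|ed|ca|b4|ca|15|15|
→ t2 |15|15|ca|b4|ca|ed|15|8f|

RES = [ 0x15  0x15  0xca  0xb4  0xca  0xed  0x15  0x8f ]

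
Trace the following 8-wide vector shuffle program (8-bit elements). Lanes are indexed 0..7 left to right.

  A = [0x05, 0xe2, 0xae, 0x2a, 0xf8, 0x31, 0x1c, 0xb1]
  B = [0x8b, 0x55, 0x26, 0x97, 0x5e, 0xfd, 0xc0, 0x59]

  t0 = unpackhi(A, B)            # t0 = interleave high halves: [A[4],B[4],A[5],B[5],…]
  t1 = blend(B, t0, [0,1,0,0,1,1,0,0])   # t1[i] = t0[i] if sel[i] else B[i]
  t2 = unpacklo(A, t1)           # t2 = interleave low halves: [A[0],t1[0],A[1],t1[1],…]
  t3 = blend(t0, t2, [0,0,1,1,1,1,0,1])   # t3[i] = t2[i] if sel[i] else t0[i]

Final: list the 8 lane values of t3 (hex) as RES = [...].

RES = [0xf8, 0x5e, 0xe2, 0x5e, 0xae, 0x26, 0xb1, 0x97]

t0 = [0xf8, 0x5e, 0x31, 0xfd, 0x1c, 0xc0, 0xb1, 0x59]
t1 = [0x8b, 0x5e, 0x26, 0x97, 0x1c, 0xc0, 0xc0, 0x59]
t2 = [0x05, 0x8b, 0xe2, 0x5e, 0xae, 0x26, 0x2a, 0x97]
t3 = [0xf8, 0x5e, 0xe2, 0x5e, 0xae, 0x26, 0xb1, 0x97]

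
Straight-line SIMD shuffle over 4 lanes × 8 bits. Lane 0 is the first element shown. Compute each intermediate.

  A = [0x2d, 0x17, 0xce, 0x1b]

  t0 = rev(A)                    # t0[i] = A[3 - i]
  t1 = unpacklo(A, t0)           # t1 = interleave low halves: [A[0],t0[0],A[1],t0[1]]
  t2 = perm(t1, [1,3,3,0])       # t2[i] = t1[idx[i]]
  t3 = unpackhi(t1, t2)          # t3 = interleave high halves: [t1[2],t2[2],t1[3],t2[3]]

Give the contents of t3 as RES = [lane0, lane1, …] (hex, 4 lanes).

RES = [ 0x17  0xce  0xce  0x2d ]

  t0: 1b ce 17 2d
  t1: 2d 1b 17 ce
  t2: 1b ce ce 2d
  t3: 17 ce ce 2d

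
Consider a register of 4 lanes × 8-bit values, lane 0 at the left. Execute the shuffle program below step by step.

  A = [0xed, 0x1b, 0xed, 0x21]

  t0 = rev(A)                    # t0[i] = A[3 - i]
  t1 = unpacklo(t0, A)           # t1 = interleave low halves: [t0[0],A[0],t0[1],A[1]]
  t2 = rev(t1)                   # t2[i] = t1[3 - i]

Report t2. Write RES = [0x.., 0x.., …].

t0 = [0x21, 0xed, 0x1b, 0xed]
t1 = [0x21, 0xed, 0xed, 0x1b]
t2 = [0x1b, 0xed, 0xed, 0x21]

RES = [0x1b, 0xed, 0xed, 0x21]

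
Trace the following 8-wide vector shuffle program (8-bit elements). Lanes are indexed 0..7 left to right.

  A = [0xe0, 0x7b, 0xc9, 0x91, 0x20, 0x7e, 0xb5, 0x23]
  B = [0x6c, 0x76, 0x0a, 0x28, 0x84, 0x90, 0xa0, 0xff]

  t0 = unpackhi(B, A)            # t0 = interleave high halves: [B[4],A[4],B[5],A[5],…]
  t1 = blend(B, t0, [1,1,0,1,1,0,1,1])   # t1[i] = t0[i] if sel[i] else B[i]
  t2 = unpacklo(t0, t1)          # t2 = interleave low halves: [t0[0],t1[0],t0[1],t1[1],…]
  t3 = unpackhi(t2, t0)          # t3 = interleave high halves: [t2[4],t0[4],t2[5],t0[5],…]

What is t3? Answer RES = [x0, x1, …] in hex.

RES = [ 0x90  0xa0  0x0a  0xb5  0x7e  0xff  0x7e  0x23 ]

t0 = [0x84, 0x20, 0x90, 0x7e, 0xa0, 0xb5, 0xff, 0x23]
t1 = [0x84, 0x20, 0x0a, 0x7e, 0xa0, 0x90, 0xff, 0x23]
t2 = [0x84, 0x84, 0x20, 0x20, 0x90, 0x0a, 0x7e, 0x7e]
t3 = [0x90, 0xa0, 0x0a, 0xb5, 0x7e, 0xff, 0x7e, 0x23]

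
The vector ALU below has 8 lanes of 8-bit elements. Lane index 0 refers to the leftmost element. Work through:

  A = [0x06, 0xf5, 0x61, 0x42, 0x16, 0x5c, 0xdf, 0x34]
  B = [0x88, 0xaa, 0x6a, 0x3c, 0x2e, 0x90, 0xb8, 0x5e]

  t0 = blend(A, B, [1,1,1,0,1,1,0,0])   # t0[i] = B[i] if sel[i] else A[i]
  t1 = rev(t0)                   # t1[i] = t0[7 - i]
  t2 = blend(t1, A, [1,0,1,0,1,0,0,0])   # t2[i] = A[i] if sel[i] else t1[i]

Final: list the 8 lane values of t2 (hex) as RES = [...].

→ t0 |88|aa|6a|42|2e|90|df|34|
→ t1 |34|df|90|2e|42|6a|aa|88|
→ t2 |06|df|61|2e|16|6a|aa|88|

RES = [ 0x06  0xdf  0x61  0x2e  0x16  0x6a  0xaa  0x88 ]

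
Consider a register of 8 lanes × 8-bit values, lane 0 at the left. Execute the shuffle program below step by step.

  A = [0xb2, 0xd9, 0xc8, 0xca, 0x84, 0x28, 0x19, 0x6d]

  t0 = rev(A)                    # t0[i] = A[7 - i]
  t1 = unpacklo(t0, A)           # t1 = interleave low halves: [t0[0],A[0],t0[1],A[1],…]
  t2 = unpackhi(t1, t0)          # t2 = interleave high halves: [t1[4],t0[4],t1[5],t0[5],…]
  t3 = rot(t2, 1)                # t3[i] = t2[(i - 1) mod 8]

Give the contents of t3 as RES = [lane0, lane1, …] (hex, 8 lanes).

  t0: 6d 19 28 84 ca c8 d9 b2
  t1: 6d b2 19 d9 28 c8 84 ca
  t2: 28 ca c8 c8 84 d9 ca b2
  t3: b2 28 ca c8 c8 84 d9 ca

RES = [0xb2, 0x28, 0xca, 0xc8, 0xc8, 0x84, 0xd9, 0xca]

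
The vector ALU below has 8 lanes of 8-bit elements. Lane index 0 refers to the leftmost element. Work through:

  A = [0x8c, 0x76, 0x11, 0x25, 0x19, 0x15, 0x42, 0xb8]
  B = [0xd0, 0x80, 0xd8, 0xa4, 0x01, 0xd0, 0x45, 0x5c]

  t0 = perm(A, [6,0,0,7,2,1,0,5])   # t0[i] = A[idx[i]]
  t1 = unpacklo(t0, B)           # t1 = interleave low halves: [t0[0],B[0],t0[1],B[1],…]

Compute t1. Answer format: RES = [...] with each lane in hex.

RES = [ 0x42  0xd0  0x8c  0x80  0x8c  0xd8  0xb8  0xa4 ]

→ t0 |42|8c|8c|b8|11|76|8c|15|
→ t1 |42|d0|8c|80|8c|d8|b8|a4|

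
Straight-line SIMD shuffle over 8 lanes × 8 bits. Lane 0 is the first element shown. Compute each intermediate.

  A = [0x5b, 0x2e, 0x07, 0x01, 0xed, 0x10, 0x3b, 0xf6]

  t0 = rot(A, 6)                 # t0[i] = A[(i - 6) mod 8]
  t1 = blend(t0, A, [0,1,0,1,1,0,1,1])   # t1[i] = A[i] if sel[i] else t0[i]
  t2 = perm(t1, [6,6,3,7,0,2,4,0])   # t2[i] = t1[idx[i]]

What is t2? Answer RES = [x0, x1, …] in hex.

→ t0 |07|01|ed|10|3b|f6|5b|2e|
→ t1 |07|2e|ed|01|ed|f6|3b|f6|
→ t2 |3b|3b|01|f6|07|ed|ed|07|

RES = [0x3b, 0x3b, 0x01, 0xf6, 0x07, 0xed, 0xed, 0x07]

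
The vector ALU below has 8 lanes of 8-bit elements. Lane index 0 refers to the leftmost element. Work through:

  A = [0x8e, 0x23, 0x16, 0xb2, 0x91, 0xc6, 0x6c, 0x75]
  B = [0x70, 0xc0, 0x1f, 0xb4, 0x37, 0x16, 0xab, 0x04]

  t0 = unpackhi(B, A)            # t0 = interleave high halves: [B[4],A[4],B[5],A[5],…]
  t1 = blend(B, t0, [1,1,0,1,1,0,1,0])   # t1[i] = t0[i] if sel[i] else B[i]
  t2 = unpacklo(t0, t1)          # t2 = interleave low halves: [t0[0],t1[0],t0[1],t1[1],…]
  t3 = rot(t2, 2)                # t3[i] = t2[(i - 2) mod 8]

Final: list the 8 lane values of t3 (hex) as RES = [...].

  t0: 37 91 16 c6 ab 6c 04 75
  t1: 37 91 1f c6 ab 16 04 04
  t2: 37 37 91 91 16 1f c6 c6
  t3: c6 c6 37 37 91 91 16 1f

RES = [0xc6, 0xc6, 0x37, 0x37, 0x91, 0x91, 0x16, 0x1f]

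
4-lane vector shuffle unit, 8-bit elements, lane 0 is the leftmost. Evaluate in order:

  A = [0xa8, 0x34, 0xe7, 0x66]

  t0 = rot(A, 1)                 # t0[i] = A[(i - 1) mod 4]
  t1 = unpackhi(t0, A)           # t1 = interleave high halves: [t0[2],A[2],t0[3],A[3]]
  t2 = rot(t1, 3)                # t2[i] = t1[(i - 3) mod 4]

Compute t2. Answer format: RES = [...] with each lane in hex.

  t0: 66 a8 34 e7
  t1: 34 e7 e7 66
  t2: e7 e7 66 34

RES = [0xe7, 0xe7, 0x66, 0x34]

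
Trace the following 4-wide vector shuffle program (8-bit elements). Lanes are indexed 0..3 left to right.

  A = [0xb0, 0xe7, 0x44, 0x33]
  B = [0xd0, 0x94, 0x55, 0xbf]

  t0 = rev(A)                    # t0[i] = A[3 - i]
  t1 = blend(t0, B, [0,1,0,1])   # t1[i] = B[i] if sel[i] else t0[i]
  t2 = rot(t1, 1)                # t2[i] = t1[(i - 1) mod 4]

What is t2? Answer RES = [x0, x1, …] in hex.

→ t0 |33|44|e7|b0|
→ t1 |33|94|e7|bf|
→ t2 |bf|33|94|e7|

RES = [ 0xbf  0x33  0x94  0xe7 ]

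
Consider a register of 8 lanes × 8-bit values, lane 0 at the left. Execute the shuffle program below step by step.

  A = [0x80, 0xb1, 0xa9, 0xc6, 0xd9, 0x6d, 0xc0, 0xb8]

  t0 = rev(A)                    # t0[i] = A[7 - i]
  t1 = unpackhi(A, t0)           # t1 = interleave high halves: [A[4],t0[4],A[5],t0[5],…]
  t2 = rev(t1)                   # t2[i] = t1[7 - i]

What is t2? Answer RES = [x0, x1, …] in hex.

RES = [0x80, 0xb8, 0xb1, 0xc0, 0xa9, 0x6d, 0xc6, 0xd9]

  t0: b8 c0 6d d9 c6 a9 b1 80
  t1: d9 c6 6d a9 c0 b1 b8 80
  t2: 80 b8 b1 c0 a9 6d c6 d9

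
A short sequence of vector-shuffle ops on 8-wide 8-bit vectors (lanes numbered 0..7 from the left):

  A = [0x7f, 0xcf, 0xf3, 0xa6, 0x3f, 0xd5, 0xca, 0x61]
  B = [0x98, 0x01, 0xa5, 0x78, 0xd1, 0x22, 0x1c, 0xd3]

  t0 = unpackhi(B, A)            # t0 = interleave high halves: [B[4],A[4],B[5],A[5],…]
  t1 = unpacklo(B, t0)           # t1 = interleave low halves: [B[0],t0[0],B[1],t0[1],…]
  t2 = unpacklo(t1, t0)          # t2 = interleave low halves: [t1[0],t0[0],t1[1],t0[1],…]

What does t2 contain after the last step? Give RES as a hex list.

RES = [ 0x98  0xd1  0xd1  0x3f  0x01  0x22  0x3f  0xd5 ]

t0 = [0xd1, 0x3f, 0x22, 0xd5, 0x1c, 0xca, 0xd3, 0x61]
t1 = [0x98, 0xd1, 0x01, 0x3f, 0xa5, 0x22, 0x78, 0xd5]
t2 = [0x98, 0xd1, 0xd1, 0x3f, 0x01, 0x22, 0x3f, 0xd5]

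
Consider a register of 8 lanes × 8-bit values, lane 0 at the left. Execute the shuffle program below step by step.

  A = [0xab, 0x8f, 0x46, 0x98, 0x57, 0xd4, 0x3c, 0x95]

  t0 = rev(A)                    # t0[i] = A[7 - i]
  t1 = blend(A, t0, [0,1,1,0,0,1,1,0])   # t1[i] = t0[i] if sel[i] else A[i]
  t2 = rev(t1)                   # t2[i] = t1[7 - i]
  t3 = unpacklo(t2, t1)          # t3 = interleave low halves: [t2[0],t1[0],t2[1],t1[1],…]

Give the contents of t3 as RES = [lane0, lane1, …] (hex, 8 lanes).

→ t0 |95|3c|d4|57|98|46|8f|ab|
→ t1 |ab|3c|d4|98|57|46|8f|95|
→ t2 |95|8f|46|57|98|d4|3c|ab|
→ t3 |95|ab|8f|3c|46|d4|57|98|

RES = [ 0x95  0xab  0x8f  0x3c  0x46  0xd4  0x57  0x98 ]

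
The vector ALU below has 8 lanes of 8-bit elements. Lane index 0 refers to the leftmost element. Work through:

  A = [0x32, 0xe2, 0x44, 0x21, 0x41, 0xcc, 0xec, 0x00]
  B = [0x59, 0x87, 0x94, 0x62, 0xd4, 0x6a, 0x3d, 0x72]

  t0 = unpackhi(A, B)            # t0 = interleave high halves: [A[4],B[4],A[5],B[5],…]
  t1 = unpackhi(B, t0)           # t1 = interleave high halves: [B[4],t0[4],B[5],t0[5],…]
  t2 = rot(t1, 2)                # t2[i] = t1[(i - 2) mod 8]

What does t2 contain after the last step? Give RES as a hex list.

→ t0 |41|d4|cc|6a|ec|3d|00|72|
→ t1 |d4|ec|6a|3d|3d|00|72|72|
→ t2 |72|72|d4|ec|6a|3d|3d|00|

RES = [0x72, 0x72, 0xd4, 0xec, 0x6a, 0x3d, 0x3d, 0x00]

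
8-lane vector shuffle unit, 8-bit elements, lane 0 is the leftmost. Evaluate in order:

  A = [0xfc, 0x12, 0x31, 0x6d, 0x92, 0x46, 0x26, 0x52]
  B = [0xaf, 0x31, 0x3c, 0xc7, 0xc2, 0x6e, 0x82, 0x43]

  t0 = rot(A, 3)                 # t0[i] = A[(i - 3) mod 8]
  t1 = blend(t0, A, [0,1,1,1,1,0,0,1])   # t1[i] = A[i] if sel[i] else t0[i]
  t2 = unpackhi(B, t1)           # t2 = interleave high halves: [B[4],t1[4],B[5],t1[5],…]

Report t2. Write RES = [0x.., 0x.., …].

RES = [0xc2, 0x92, 0x6e, 0x31, 0x82, 0x6d, 0x43, 0x52]

→ t0 |46|26|52|fc|12|31|6d|92|
→ t1 |46|12|31|6d|92|31|6d|52|
→ t2 |c2|92|6e|31|82|6d|43|52|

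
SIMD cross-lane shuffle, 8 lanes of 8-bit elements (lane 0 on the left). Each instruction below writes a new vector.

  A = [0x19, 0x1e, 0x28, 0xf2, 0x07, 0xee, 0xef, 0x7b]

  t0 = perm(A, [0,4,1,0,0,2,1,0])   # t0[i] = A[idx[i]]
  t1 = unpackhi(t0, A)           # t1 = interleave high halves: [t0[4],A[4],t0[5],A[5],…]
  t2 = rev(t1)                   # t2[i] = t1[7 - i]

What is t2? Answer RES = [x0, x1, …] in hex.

→ t0 |19|07|1e|19|19|28|1e|19|
→ t1 |19|07|28|ee|1e|ef|19|7b|
→ t2 |7b|19|ef|1e|ee|28|07|19|

RES = [ 0x7b  0x19  0xef  0x1e  0xee  0x28  0x07  0x19 ]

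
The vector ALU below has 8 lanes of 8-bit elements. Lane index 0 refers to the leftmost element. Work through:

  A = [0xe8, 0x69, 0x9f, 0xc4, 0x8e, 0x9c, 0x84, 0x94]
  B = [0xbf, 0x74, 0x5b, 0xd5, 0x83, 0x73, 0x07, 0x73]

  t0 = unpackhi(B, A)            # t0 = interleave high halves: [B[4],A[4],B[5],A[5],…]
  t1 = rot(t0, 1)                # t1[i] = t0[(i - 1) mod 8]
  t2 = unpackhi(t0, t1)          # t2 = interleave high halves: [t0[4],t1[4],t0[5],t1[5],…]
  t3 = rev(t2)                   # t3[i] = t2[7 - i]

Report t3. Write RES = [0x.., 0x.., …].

  t0: 83 8e 73 9c 07 84 73 94
  t1: 94 83 8e 73 9c 07 84 73
  t2: 07 9c 84 07 73 84 94 73
  t3: 73 94 84 73 07 84 9c 07

RES = [0x73, 0x94, 0x84, 0x73, 0x07, 0x84, 0x9c, 0x07]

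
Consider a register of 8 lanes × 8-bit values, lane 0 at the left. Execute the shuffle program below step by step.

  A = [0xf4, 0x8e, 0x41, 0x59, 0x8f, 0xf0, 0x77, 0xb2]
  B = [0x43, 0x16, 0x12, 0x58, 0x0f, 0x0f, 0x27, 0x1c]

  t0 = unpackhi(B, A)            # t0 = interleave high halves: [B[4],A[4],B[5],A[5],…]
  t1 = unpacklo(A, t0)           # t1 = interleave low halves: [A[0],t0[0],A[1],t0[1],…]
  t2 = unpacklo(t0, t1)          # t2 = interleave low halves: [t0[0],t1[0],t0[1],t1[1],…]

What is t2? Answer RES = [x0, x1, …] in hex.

  t0: 0f 8f 0f f0 27 77 1c b2
  t1: f4 0f 8e 8f 41 0f 59 f0
  t2: 0f f4 8f 0f 0f 8e f0 8f

RES = [ 0x0f  0xf4  0x8f  0x0f  0x0f  0x8e  0xf0  0x8f ]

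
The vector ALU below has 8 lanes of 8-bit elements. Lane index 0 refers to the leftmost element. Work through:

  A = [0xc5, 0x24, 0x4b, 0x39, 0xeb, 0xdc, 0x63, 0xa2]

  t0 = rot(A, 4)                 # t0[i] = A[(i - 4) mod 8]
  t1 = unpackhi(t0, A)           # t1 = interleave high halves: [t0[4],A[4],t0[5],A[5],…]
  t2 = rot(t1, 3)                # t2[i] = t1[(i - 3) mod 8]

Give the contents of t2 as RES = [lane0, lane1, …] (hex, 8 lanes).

RES = [ 0x63  0x39  0xa2  0xc5  0xeb  0x24  0xdc  0x4b ]

t0 = [0xeb, 0xdc, 0x63, 0xa2, 0xc5, 0x24, 0x4b, 0x39]
t1 = [0xc5, 0xeb, 0x24, 0xdc, 0x4b, 0x63, 0x39, 0xa2]
t2 = [0x63, 0x39, 0xa2, 0xc5, 0xeb, 0x24, 0xdc, 0x4b]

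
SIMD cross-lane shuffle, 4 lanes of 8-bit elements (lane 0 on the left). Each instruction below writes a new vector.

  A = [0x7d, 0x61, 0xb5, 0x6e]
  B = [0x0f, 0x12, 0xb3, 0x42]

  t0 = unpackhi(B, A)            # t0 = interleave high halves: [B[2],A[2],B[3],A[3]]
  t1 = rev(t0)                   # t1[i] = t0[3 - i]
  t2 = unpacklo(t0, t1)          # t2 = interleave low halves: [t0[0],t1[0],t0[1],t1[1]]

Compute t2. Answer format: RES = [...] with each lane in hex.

RES = [ 0xb3  0x6e  0xb5  0x42 ]

t0 = [0xb3, 0xb5, 0x42, 0x6e]
t1 = [0x6e, 0x42, 0xb5, 0xb3]
t2 = [0xb3, 0x6e, 0xb5, 0x42]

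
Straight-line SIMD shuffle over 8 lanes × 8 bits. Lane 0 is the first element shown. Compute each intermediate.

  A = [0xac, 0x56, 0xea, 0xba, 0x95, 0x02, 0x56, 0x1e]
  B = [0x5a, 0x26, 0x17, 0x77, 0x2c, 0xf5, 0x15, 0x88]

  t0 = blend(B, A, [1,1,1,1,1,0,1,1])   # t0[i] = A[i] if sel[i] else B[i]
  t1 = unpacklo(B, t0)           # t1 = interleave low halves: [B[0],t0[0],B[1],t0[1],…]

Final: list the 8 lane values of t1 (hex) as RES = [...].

→ t0 |ac|56|ea|ba|95|f5|56|1e|
→ t1 |5a|ac|26|56|17|ea|77|ba|

RES = [ 0x5a  0xac  0x26  0x56  0x17  0xea  0x77  0xba ]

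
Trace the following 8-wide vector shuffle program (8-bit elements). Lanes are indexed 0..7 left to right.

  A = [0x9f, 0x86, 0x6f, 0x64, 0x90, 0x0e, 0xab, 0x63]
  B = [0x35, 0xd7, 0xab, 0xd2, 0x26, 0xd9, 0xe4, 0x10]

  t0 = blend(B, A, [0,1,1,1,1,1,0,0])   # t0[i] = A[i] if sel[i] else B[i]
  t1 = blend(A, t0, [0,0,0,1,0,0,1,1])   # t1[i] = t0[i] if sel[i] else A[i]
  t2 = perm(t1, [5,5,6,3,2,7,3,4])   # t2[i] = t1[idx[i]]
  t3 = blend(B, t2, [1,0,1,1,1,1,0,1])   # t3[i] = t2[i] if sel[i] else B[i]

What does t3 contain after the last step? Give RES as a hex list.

RES = [ 0x0e  0xd7  0xe4  0x64  0x6f  0x10  0xe4  0x90 ]

→ t0 |35|86|6f|64|90|0e|e4|10|
→ t1 |9f|86|6f|64|90|0e|e4|10|
→ t2 |0e|0e|e4|64|6f|10|64|90|
→ t3 |0e|d7|e4|64|6f|10|e4|90|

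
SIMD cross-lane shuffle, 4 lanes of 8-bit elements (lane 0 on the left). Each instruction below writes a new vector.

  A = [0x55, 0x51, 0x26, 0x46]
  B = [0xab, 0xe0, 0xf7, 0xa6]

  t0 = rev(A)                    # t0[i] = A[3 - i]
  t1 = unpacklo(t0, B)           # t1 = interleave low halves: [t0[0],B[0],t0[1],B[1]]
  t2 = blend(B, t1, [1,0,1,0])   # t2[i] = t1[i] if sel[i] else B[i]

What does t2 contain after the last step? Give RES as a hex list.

RES = [0x46, 0xe0, 0x26, 0xa6]

→ t0 |46|26|51|55|
→ t1 |46|ab|26|e0|
→ t2 |46|e0|26|a6|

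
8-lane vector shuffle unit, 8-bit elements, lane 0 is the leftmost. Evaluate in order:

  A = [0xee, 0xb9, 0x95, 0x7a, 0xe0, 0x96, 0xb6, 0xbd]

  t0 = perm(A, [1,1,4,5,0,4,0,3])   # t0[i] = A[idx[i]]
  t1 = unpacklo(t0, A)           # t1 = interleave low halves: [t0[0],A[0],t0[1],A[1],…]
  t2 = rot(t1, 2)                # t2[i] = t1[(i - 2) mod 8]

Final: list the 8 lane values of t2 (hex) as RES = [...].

RES = [ 0x96  0x7a  0xb9  0xee  0xb9  0xb9  0xe0  0x95 ]

t0 = [0xb9, 0xb9, 0xe0, 0x96, 0xee, 0xe0, 0xee, 0x7a]
t1 = [0xb9, 0xee, 0xb9, 0xb9, 0xe0, 0x95, 0x96, 0x7a]
t2 = [0x96, 0x7a, 0xb9, 0xee, 0xb9, 0xb9, 0xe0, 0x95]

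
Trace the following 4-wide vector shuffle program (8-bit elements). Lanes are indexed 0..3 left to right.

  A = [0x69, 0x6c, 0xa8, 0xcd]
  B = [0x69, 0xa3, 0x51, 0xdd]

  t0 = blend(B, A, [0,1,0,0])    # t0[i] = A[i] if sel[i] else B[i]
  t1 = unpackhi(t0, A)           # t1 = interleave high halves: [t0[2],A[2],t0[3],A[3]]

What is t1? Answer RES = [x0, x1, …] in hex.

  t0: 69 6c 51 dd
  t1: 51 a8 dd cd

RES = [ 0x51  0xa8  0xdd  0xcd ]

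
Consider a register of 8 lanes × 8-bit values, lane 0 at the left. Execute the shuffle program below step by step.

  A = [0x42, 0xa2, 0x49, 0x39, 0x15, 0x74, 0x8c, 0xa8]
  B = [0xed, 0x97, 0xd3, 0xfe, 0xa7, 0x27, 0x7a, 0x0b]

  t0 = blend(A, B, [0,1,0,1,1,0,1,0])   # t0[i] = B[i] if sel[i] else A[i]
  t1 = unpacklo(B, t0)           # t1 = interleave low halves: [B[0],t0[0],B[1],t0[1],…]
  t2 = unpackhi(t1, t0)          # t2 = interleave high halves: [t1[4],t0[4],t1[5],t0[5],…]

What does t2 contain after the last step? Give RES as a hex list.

→ t0 |42|97|49|fe|a7|74|7a|a8|
→ t1 |ed|42|97|97|d3|49|fe|fe|
→ t2 |d3|a7|49|74|fe|7a|fe|a8|

RES = [ 0xd3  0xa7  0x49  0x74  0xfe  0x7a  0xfe  0xa8 ]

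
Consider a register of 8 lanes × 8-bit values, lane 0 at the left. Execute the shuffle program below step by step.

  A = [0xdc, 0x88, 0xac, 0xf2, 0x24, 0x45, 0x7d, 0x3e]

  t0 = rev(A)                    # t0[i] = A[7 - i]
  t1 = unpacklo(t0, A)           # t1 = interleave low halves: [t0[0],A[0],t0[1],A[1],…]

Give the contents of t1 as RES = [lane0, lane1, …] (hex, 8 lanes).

RES = [ 0x3e  0xdc  0x7d  0x88  0x45  0xac  0x24  0xf2 ]

t0 = [0x3e, 0x7d, 0x45, 0x24, 0xf2, 0xac, 0x88, 0xdc]
t1 = [0x3e, 0xdc, 0x7d, 0x88, 0x45, 0xac, 0x24, 0xf2]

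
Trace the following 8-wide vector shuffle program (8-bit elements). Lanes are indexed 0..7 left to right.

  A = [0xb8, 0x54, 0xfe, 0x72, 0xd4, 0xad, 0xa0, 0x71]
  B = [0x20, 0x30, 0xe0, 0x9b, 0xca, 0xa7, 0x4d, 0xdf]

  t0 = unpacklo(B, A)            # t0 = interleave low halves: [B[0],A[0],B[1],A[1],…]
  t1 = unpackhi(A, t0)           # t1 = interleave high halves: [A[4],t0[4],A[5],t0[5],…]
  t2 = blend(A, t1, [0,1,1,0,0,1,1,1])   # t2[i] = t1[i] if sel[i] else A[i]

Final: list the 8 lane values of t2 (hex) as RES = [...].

RES = [0xb8, 0xe0, 0xad, 0x72, 0xd4, 0x9b, 0x71, 0x72]

t0 = [0x20, 0xb8, 0x30, 0x54, 0xe0, 0xfe, 0x9b, 0x72]
t1 = [0xd4, 0xe0, 0xad, 0xfe, 0xa0, 0x9b, 0x71, 0x72]
t2 = [0xb8, 0xe0, 0xad, 0x72, 0xd4, 0x9b, 0x71, 0x72]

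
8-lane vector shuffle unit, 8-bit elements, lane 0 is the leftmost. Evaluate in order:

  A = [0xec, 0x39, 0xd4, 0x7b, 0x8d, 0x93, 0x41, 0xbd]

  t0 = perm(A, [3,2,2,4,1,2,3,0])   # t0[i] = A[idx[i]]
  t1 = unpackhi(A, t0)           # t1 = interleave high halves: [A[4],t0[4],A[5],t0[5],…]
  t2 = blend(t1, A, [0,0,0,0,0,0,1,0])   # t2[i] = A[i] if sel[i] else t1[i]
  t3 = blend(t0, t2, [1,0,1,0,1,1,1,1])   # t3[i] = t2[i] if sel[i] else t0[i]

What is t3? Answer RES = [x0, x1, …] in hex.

RES = [ 0x8d  0xd4  0x93  0x8d  0x41  0x7b  0x41  0xec ]

t0 = [0x7b, 0xd4, 0xd4, 0x8d, 0x39, 0xd4, 0x7b, 0xec]
t1 = [0x8d, 0x39, 0x93, 0xd4, 0x41, 0x7b, 0xbd, 0xec]
t2 = [0x8d, 0x39, 0x93, 0xd4, 0x41, 0x7b, 0x41, 0xec]
t3 = [0x8d, 0xd4, 0x93, 0x8d, 0x41, 0x7b, 0x41, 0xec]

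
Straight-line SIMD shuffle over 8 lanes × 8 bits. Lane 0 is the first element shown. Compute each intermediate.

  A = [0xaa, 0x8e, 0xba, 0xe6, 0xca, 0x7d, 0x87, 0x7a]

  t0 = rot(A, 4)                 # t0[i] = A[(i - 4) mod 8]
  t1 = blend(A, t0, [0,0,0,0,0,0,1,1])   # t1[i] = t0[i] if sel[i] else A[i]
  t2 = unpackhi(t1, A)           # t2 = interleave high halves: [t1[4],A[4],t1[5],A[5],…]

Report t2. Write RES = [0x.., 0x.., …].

RES = [0xca, 0xca, 0x7d, 0x7d, 0xba, 0x87, 0xe6, 0x7a]

  t0: ca 7d 87 7a aa 8e ba e6
  t1: aa 8e ba e6 ca 7d ba e6
  t2: ca ca 7d 7d ba 87 e6 7a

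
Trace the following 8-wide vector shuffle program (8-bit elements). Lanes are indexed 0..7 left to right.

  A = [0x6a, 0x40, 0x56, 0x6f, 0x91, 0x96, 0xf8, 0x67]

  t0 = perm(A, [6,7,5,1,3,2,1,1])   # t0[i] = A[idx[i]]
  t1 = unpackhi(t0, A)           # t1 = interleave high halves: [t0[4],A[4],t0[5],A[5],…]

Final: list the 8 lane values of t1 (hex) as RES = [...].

RES = [0x6f, 0x91, 0x56, 0x96, 0x40, 0xf8, 0x40, 0x67]

t0 = [0xf8, 0x67, 0x96, 0x40, 0x6f, 0x56, 0x40, 0x40]
t1 = [0x6f, 0x91, 0x56, 0x96, 0x40, 0xf8, 0x40, 0x67]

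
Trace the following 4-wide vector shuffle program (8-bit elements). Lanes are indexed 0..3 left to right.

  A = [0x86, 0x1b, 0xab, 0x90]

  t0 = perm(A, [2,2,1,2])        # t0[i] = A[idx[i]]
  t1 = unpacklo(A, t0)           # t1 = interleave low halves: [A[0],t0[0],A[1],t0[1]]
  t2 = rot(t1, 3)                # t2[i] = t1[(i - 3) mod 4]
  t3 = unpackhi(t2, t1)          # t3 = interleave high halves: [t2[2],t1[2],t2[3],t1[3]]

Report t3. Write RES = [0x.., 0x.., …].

RES = [0xab, 0x1b, 0x86, 0xab]

→ t0 |ab|ab|1b|ab|
→ t1 |86|ab|1b|ab|
→ t2 |ab|1b|ab|86|
→ t3 |ab|1b|86|ab|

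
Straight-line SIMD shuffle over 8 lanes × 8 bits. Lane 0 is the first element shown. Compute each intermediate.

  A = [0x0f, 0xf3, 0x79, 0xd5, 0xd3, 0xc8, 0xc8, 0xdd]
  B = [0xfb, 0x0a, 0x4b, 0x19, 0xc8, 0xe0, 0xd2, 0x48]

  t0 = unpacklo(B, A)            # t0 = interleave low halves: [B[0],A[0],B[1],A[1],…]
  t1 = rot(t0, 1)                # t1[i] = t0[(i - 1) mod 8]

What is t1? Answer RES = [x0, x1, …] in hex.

→ t0 |fb|0f|0a|f3|4b|79|19|d5|
→ t1 |d5|fb|0f|0a|f3|4b|79|19|

RES = [0xd5, 0xfb, 0x0f, 0x0a, 0xf3, 0x4b, 0x79, 0x19]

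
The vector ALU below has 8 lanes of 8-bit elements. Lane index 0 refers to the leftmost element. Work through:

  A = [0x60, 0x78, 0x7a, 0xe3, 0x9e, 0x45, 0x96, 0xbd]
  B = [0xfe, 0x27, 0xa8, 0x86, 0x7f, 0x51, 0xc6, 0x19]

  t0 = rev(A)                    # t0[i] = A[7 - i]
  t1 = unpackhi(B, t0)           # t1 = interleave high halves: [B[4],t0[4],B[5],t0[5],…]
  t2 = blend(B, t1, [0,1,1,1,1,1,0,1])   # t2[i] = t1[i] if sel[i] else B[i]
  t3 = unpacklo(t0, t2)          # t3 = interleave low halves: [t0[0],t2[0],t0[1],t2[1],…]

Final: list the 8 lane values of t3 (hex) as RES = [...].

RES = [0xbd, 0xfe, 0x96, 0xe3, 0x45, 0x51, 0x9e, 0x7a]

→ t0 |bd|96|45|9e|e3|7a|78|60|
→ t1 |7f|e3|51|7a|c6|78|19|60|
→ t2 |fe|e3|51|7a|c6|78|c6|60|
→ t3 |bd|fe|96|e3|45|51|9e|7a|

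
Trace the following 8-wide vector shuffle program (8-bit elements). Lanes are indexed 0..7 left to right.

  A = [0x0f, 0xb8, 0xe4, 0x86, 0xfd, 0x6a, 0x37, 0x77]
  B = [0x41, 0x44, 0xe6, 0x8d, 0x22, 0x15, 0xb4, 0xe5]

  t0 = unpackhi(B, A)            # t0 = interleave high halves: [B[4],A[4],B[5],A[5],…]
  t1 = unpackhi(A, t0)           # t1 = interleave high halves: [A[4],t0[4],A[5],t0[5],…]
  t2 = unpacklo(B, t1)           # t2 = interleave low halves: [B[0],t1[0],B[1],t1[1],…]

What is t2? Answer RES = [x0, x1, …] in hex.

t0 = [0x22, 0xfd, 0x15, 0x6a, 0xb4, 0x37, 0xe5, 0x77]
t1 = [0xfd, 0xb4, 0x6a, 0x37, 0x37, 0xe5, 0x77, 0x77]
t2 = [0x41, 0xfd, 0x44, 0xb4, 0xe6, 0x6a, 0x8d, 0x37]

RES = [0x41, 0xfd, 0x44, 0xb4, 0xe6, 0x6a, 0x8d, 0x37]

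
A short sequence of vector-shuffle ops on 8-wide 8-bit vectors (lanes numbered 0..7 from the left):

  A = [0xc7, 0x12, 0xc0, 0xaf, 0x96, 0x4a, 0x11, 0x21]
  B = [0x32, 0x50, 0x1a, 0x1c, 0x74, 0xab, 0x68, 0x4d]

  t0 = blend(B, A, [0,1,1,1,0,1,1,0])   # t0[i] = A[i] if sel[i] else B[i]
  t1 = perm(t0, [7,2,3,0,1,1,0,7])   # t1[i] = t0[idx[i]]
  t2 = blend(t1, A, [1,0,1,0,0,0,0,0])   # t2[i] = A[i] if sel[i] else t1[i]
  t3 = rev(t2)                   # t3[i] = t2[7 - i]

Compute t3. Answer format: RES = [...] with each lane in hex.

t0 = [0x32, 0x12, 0xc0, 0xaf, 0x74, 0x4a, 0x11, 0x4d]
t1 = [0x4d, 0xc0, 0xaf, 0x32, 0x12, 0x12, 0x32, 0x4d]
t2 = [0xc7, 0xc0, 0xc0, 0x32, 0x12, 0x12, 0x32, 0x4d]
t3 = [0x4d, 0x32, 0x12, 0x12, 0x32, 0xc0, 0xc0, 0xc7]

RES = [0x4d, 0x32, 0x12, 0x12, 0x32, 0xc0, 0xc0, 0xc7]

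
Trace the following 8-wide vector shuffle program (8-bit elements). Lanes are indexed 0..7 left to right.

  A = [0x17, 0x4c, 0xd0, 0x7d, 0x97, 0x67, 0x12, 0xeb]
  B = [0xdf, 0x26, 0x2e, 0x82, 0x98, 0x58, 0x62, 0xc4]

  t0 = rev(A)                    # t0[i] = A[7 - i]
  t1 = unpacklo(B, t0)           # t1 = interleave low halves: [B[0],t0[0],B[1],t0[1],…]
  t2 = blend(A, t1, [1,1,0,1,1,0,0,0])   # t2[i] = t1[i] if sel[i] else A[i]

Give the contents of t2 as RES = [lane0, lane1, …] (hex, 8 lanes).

RES = [0xdf, 0xeb, 0xd0, 0x12, 0x2e, 0x67, 0x12, 0xeb]

  t0: eb 12 67 97 7d d0 4c 17
  t1: df eb 26 12 2e 67 82 97
  t2: df eb d0 12 2e 67 12 eb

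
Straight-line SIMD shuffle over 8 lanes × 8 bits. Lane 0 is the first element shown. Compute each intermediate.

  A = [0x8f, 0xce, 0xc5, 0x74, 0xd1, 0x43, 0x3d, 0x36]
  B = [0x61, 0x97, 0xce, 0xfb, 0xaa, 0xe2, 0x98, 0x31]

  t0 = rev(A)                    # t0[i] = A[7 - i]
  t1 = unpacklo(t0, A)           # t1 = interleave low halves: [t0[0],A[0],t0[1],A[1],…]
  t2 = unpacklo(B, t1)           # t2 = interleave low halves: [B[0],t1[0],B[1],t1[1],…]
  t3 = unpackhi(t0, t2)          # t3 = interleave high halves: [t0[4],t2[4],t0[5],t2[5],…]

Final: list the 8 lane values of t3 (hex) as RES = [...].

RES = [ 0x74  0xce  0xc5  0x3d  0xce  0xfb  0x8f  0xce ]

t0 = [0x36, 0x3d, 0x43, 0xd1, 0x74, 0xc5, 0xce, 0x8f]
t1 = [0x36, 0x8f, 0x3d, 0xce, 0x43, 0xc5, 0xd1, 0x74]
t2 = [0x61, 0x36, 0x97, 0x8f, 0xce, 0x3d, 0xfb, 0xce]
t3 = [0x74, 0xce, 0xc5, 0x3d, 0xce, 0xfb, 0x8f, 0xce]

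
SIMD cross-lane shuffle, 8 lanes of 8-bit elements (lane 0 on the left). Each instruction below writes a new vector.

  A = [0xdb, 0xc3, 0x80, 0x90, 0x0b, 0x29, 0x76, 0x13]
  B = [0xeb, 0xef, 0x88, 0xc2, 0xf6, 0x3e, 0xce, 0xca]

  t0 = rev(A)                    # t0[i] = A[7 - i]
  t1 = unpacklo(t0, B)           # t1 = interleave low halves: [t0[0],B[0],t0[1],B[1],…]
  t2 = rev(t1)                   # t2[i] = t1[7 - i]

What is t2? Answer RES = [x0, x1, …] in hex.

RES = [0xc2, 0x0b, 0x88, 0x29, 0xef, 0x76, 0xeb, 0x13]

→ t0 |13|76|29|0b|90|80|c3|db|
→ t1 |13|eb|76|ef|29|88|0b|c2|
→ t2 |c2|0b|88|29|ef|76|eb|13|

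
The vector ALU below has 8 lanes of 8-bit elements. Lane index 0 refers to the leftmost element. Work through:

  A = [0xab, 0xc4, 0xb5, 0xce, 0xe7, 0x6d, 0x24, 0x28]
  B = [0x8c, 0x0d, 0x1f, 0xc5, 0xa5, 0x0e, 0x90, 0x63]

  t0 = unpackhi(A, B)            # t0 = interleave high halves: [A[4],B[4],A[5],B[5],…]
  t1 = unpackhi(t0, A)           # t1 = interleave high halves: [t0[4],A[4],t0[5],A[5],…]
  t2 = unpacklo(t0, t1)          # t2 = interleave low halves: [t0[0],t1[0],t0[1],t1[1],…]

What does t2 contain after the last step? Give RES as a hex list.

RES = [ 0xe7  0x24  0xa5  0xe7  0x6d  0x90  0x0e  0x6d ]

→ t0 |e7|a5|6d|0e|24|90|28|63|
→ t1 |24|e7|90|6d|28|24|63|28|
→ t2 |e7|24|a5|e7|6d|90|0e|6d|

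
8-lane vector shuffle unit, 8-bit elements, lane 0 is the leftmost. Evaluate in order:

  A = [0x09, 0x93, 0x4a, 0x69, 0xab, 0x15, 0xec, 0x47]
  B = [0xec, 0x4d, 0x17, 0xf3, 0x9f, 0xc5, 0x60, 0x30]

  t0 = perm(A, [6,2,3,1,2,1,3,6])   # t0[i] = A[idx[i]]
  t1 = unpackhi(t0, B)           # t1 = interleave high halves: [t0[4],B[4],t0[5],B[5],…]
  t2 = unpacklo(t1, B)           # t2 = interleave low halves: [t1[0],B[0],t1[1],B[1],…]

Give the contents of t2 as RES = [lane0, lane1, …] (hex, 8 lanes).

RES = [ 0x4a  0xec  0x9f  0x4d  0x93  0x17  0xc5  0xf3 ]

t0 = [0xec, 0x4a, 0x69, 0x93, 0x4a, 0x93, 0x69, 0xec]
t1 = [0x4a, 0x9f, 0x93, 0xc5, 0x69, 0x60, 0xec, 0x30]
t2 = [0x4a, 0xec, 0x9f, 0x4d, 0x93, 0x17, 0xc5, 0xf3]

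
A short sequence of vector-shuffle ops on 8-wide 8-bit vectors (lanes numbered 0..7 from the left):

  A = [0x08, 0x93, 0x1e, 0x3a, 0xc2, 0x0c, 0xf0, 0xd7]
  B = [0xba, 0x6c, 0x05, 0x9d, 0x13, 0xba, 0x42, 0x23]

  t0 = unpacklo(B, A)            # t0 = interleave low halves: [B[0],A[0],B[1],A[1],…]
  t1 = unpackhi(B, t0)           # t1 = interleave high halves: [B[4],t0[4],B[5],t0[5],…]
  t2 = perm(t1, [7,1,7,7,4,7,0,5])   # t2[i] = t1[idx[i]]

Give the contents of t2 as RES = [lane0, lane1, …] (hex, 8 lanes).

RES = [ 0x3a  0x05  0x3a  0x3a  0x42  0x3a  0x13  0x9d ]

→ t0 |ba|08|6c|93|05|1e|9d|3a|
→ t1 |13|05|ba|1e|42|9d|23|3a|
→ t2 |3a|05|3a|3a|42|3a|13|9d|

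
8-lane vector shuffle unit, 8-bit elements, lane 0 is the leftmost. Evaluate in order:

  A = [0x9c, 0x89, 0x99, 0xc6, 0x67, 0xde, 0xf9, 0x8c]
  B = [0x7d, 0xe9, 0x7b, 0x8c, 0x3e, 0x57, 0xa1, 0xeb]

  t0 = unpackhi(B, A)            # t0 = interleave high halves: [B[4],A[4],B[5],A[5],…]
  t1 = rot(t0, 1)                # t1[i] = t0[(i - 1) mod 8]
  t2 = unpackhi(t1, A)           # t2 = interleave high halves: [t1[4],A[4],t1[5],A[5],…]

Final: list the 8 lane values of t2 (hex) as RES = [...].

  t0: 3e 67 57 de a1 f9 eb 8c
  t1: 8c 3e 67 57 de a1 f9 eb
  t2: de 67 a1 de f9 f9 eb 8c

RES = [0xde, 0x67, 0xa1, 0xde, 0xf9, 0xf9, 0xeb, 0x8c]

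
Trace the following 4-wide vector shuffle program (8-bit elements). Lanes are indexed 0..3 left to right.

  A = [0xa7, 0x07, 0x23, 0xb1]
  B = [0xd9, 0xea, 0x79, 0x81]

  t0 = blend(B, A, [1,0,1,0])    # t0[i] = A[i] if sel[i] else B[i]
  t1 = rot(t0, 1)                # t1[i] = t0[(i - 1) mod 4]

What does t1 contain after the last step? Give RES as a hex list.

RES = [ 0x81  0xa7  0xea  0x23 ]

t0 = [0xa7, 0xea, 0x23, 0x81]
t1 = [0x81, 0xa7, 0xea, 0x23]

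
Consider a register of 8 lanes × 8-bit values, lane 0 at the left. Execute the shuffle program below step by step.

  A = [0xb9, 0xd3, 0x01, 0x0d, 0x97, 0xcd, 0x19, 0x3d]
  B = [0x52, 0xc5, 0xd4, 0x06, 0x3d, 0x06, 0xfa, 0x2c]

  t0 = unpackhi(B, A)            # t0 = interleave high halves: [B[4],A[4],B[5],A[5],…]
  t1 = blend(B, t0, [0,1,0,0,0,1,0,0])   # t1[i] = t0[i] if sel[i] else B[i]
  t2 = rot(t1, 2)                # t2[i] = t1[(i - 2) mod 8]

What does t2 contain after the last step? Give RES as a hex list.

RES = [ 0xfa  0x2c  0x52  0x97  0xd4  0x06  0x3d  0x19 ]

  t0: 3d 97 06 cd fa 19 2c 3d
  t1: 52 97 d4 06 3d 19 fa 2c
  t2: fa 2c 52 97 d4 06 3d 19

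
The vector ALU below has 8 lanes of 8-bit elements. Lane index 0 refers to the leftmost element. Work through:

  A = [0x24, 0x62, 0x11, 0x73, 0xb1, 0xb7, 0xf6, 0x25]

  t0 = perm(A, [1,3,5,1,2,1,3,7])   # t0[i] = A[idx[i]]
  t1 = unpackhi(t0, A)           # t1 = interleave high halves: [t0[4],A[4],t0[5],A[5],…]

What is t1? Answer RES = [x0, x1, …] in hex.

RES = [0x11, 0xb1, 0x62, 0xb7, 0x73, 0xf6, 0x25, 0x25]

  t0: 62 73 b7 62 11 62 73 25
  t1: 11 b1 62 b7 73 f6 25 25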